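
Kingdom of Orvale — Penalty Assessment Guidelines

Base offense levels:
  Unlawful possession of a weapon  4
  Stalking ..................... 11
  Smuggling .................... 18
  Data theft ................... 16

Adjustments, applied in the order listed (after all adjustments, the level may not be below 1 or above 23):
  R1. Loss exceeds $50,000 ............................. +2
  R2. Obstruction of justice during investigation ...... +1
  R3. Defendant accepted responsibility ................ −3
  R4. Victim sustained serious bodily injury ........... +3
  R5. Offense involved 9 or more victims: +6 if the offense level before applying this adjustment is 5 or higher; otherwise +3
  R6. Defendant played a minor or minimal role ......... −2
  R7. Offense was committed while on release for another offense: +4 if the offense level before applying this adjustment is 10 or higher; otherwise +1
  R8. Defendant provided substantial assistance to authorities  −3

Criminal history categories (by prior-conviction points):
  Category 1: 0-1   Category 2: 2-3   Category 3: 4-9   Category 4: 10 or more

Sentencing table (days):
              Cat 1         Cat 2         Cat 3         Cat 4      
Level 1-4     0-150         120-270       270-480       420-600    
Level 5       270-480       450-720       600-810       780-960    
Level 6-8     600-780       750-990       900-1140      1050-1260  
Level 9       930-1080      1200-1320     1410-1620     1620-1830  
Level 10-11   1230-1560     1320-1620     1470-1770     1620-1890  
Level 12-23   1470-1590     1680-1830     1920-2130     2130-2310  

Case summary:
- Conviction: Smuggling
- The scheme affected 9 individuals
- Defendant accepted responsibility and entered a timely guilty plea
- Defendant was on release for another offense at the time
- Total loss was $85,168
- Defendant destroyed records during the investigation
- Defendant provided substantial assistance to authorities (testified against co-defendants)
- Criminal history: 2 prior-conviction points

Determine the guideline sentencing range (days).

1680-1830 days

Base offense level for smuggling: 18.
R1 applies: 18 + 2 = 20.
R2 applies: 20 + 1 = 21.
R3 applies: 21 − 3 = 18.
R5 applies (level before this adjustment is 18 ≥ 5, so +6): 18 + 6 = 24.
R7 applies (level before this adjustment is 24 ≥ 10, so +4): 24 + 4 = 28.
R8 applies: 28 − 3 = 25.
Level 25 exceeds the maximum of 23; capped at 23.
Final offense level: 23.
Criminal history: 2 prior points → Category 2 (2-3).
Level 23 falls in the 12-23 band.
Grid: Level 12-23 × Category 2 = 1680-1830 days.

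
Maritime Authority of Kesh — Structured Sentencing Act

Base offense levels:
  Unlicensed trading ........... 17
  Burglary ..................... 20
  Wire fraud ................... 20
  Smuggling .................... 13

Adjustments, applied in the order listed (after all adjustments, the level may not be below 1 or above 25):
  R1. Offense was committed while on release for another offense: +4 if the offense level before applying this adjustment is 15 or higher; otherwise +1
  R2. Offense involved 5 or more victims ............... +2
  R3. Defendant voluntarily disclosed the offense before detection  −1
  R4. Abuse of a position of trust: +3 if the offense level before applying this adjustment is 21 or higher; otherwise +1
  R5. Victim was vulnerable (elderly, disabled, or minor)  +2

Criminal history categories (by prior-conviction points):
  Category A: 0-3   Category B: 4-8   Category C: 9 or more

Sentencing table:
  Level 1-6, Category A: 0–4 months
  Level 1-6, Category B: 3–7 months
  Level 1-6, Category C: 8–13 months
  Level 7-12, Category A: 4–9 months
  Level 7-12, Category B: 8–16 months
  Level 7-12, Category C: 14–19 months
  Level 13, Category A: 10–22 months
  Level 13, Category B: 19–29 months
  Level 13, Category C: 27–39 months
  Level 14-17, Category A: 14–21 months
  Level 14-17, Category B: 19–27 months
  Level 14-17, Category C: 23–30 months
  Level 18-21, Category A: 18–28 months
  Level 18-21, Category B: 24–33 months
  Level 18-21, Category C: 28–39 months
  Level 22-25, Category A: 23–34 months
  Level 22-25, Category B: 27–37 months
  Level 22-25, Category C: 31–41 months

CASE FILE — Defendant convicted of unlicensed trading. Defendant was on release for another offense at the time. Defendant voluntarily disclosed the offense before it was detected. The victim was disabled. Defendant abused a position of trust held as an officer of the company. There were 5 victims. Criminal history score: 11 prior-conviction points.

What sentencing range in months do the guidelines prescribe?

Base offense level for unlicensed trading: 17.
R1 applies (level before this adjustment is 17 ≥ 15, so +4): 17 + 4 = 21.
R2 applies: 21 + 2 = 23.
R3 applies: 23 − 1 = 22.
R4 applies (level before this adjustment is 22 ≥ 21, so +3): 22 + 3 = 25.
R5 applies: 25 + 2 = 27.
Level 27 exceeds the maximum of 25; capped at 25.
Final offense level: 25.
Criminal history: 11 prior points → Category C (9+).
Level 25 falls in the 22-25 band.
Grid: Level 22-25 × Category C = 31-41 months.

31-41 months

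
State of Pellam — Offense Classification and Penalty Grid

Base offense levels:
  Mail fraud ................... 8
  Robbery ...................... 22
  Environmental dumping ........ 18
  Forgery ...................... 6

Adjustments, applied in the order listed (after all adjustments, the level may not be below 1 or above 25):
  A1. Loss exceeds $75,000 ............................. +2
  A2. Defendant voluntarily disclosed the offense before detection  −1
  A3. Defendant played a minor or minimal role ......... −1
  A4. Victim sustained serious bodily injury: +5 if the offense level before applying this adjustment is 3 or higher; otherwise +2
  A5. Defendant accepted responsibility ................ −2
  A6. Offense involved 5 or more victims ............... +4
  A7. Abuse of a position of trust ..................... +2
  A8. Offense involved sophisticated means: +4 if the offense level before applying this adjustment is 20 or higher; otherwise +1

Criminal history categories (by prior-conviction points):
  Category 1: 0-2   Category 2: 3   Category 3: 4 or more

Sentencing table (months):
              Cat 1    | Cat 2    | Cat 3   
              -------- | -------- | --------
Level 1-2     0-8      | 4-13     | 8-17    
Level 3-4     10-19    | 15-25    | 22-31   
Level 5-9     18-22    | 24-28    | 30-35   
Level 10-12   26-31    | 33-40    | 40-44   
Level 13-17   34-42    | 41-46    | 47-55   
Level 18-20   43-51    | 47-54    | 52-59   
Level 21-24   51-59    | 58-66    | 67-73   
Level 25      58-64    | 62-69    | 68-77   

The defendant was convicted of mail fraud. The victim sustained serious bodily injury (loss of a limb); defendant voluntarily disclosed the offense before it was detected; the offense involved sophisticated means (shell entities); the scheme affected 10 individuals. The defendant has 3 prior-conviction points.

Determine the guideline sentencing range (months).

Base offense level for mail fraud: 8.
A2 applies: 8 − 1 = 7.
A4 applies (level before this adjustment is 7 ≥ 3, so +5): 7 + 5 = 12.
A6 applies: 12 + 4 = 16.
A7 does not apply.
A8 applies (level before this adjustment is 16 < 20, so +1): 16 + 1 = 17.
Final offense level: 17.
Criminal history: 3 prior points → Category 2 (3).
Level 17 falls in the 13-17 band.
Grid: Level 13-17 × Category 2 = 41-46 months.

41-46 months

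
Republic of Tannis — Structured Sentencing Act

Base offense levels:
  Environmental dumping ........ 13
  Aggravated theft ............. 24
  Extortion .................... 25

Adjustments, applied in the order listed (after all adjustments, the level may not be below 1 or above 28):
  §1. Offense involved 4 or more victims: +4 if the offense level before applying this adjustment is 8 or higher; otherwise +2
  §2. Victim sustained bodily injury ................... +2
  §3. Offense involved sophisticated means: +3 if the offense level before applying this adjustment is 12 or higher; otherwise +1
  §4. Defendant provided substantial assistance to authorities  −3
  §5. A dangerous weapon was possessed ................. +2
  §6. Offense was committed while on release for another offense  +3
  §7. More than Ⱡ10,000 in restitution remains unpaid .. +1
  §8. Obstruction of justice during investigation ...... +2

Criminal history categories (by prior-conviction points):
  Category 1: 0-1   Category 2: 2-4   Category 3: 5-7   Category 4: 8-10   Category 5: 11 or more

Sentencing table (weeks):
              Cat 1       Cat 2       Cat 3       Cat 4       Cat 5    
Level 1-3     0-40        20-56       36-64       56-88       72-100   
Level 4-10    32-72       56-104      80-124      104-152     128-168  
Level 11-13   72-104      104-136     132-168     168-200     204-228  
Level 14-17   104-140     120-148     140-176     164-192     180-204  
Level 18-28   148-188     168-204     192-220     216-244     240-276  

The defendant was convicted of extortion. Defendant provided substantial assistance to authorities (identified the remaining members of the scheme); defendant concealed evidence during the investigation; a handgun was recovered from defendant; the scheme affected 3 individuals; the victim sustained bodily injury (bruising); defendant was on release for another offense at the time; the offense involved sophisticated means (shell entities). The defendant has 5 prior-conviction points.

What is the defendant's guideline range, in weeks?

192-220 weeks

Base offense level for extortion: 25.
§2 applies: 25 + 2 = 27.
§3 applies (level before this adjustment is 27 ≥ 12, so +3): 27 + 3 = 30.
§4 applies: 30 − 3 = 27.
§5 applies: 27 + 2 = 29.
§6 applies: 29 + 3 = 32.
§8 applies: 32 + 2 = 34.
Level 34 exceeds the maximum of 28; capped at 28.
Final offense level: 28.
Criminal history: 5 prior points → Category 3 (5-7).
Level 28 falls in the 18-28 band.
Grid: Level 18-28 × Category 3 = 192-220 weeks.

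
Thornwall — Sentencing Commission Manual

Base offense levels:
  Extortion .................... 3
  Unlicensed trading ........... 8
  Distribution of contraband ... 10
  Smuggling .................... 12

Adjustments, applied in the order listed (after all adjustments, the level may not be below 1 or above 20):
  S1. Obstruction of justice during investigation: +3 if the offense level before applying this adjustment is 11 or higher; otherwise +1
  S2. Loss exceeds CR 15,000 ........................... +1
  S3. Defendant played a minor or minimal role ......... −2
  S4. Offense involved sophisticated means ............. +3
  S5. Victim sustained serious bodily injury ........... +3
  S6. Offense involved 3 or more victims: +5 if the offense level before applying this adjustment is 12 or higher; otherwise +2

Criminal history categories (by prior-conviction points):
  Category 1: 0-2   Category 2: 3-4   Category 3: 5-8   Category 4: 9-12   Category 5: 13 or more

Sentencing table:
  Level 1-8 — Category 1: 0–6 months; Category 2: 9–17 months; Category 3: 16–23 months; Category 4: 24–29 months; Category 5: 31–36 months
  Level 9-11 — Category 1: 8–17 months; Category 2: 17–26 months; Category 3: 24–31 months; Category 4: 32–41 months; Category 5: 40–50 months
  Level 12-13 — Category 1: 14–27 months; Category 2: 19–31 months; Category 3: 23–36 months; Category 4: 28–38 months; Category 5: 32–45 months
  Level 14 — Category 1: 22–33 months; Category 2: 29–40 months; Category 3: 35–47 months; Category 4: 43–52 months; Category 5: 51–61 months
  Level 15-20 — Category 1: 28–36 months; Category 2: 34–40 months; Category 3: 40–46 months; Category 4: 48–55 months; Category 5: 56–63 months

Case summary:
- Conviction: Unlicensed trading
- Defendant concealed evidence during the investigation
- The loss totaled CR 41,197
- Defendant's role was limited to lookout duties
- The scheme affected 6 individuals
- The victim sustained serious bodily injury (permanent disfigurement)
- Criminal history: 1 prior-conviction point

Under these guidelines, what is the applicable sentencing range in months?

Base offense level for unlicensed trading: 8.
S1 applies (level before this adjustment is 8 < 11, so +1): 8 + 1 = 9.
S2 applies: 9 + 1 = 10.
S3 applies: 10 − 2 = 8.
S4 does not apply.
S5 applies: 8 + 3 = 11.
S6 applies (level before this adjustment is 11 < 12, so +2): 11 + 2 = 13.
Final offense level: 13.
Criminal history: 1 prior point → Category 1 (0-2).
Level 13 falls in the 12-13 band.
Grid: Level 12-13 × Category 1 = 14-27 months.

14-27 months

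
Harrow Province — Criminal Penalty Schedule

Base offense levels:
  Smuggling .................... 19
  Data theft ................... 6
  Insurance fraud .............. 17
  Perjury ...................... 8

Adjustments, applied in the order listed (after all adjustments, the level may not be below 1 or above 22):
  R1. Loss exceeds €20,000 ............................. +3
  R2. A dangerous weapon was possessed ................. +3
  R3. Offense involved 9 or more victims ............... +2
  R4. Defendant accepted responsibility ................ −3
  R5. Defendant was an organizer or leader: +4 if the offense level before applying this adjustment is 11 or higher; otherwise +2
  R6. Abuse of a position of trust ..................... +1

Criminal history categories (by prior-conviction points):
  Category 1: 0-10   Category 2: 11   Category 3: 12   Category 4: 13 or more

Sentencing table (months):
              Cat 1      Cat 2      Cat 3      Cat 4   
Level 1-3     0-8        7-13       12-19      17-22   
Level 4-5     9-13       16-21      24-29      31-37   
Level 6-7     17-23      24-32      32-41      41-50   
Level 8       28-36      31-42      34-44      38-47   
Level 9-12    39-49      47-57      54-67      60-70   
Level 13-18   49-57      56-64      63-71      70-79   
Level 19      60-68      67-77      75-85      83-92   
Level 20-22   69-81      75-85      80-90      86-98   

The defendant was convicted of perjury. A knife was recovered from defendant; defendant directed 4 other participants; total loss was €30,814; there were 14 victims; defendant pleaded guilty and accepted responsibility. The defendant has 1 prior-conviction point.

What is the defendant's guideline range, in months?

49-57 months

Base offense level for perjury: 8.
R1 applies: 8 + 3 = 11.
R2 applies: 11 + 3 = 14.
R3 applies: 14 + 2 = 16.
R4 applies: 16 − 3 = 13.
R5 applies (level before this adjustment is 13 ≥ 11, so +4): 13 + 4 = 17.
Final offense level: 17.
Criminal history: 1 prior point → Category 1 (0-10).
Level 17 falls in the 13-18 band.
Grid: Level 13-18 × Category 1 = 49-57 months.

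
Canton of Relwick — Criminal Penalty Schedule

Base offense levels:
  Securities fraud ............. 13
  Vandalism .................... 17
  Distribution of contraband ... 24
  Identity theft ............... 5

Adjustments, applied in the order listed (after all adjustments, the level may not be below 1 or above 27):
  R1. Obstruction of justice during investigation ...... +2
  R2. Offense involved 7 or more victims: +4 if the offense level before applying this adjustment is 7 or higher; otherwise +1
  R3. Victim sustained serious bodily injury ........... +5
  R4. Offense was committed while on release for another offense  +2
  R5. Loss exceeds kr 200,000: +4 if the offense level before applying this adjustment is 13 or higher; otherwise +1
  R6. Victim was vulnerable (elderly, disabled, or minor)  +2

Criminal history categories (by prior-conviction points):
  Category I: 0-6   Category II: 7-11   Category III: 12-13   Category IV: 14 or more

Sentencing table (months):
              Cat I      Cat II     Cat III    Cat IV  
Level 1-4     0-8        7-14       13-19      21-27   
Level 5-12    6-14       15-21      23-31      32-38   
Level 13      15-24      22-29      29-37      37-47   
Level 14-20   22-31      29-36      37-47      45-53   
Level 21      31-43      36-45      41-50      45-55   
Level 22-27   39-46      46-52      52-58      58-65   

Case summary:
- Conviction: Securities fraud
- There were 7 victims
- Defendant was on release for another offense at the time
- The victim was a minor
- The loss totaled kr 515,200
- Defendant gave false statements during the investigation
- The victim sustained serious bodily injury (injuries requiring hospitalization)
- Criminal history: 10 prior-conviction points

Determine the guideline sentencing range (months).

Base offense level for securities fraud: 13.
R1 applies: 13 + 2 = 15.
R2 applies (level before this adjustment is 15 ≥ 7, so +4): 15 + 4 = 19.
R3 applies: 19 + 5 = 24.
R4 applies: 24 + 2 = 26.
R5 applies (level before this adjustment is 26 ≥ 13, so +4): 26 + 4 = 30.
R6 applies: 30 + 2 = 32.
Level 32 exceeds the maximum of 27; capped at 27.
Final offense level: 27.
Criminal history: 10 prior points → Category II (7-11).
Level 27 falls in the 22-27 band.
Grid: Level 22-27 × Category II = 46-52 months.

46-52 months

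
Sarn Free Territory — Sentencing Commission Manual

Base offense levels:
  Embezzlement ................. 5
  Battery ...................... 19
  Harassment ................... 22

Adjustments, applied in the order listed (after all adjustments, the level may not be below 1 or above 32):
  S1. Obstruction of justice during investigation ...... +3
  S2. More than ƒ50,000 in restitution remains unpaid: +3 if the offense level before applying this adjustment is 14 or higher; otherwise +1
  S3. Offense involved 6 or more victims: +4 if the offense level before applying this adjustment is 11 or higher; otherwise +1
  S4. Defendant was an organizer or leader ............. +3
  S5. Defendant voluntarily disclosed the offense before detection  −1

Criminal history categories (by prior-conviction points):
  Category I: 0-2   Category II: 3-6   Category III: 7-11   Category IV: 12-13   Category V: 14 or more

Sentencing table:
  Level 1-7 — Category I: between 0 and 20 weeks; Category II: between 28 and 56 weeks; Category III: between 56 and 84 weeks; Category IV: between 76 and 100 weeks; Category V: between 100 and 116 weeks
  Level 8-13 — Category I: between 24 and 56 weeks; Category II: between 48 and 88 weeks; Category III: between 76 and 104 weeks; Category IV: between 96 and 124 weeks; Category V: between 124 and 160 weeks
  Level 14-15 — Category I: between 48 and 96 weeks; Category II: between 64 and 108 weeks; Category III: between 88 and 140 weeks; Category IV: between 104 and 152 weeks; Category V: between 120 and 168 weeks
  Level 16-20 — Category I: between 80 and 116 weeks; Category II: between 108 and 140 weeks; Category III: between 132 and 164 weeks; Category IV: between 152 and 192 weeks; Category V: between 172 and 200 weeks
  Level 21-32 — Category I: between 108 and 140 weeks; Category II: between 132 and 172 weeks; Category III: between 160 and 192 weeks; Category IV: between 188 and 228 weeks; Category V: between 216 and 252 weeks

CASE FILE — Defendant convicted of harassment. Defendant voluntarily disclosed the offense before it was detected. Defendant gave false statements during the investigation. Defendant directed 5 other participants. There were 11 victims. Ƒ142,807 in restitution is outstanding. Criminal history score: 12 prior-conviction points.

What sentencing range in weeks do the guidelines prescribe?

Base offense level for harassment: 22.
S1 applies: 22 + 3 = 25.
S2 applies (level before this adjustment is 25 ≥ 14, so +3): 25 + 3 = 28.
S3 applies (level before this adjustment is 28 ≥ 11, so +4): 28 + 4 = 32.
S4 applies: 32 + 3 = 35.
S5 applies: 35 − 1 = 34.
Level 34 exceeds the maximum of 32; capped at 32.
Final offense level: 32.
Criminal history: 12 prior points → Category IV (12-13).
Level 32 falls in the 21-32 band.
Grid: Level 21-32 × Category IV = 188-228 weeks.

188-228 weeks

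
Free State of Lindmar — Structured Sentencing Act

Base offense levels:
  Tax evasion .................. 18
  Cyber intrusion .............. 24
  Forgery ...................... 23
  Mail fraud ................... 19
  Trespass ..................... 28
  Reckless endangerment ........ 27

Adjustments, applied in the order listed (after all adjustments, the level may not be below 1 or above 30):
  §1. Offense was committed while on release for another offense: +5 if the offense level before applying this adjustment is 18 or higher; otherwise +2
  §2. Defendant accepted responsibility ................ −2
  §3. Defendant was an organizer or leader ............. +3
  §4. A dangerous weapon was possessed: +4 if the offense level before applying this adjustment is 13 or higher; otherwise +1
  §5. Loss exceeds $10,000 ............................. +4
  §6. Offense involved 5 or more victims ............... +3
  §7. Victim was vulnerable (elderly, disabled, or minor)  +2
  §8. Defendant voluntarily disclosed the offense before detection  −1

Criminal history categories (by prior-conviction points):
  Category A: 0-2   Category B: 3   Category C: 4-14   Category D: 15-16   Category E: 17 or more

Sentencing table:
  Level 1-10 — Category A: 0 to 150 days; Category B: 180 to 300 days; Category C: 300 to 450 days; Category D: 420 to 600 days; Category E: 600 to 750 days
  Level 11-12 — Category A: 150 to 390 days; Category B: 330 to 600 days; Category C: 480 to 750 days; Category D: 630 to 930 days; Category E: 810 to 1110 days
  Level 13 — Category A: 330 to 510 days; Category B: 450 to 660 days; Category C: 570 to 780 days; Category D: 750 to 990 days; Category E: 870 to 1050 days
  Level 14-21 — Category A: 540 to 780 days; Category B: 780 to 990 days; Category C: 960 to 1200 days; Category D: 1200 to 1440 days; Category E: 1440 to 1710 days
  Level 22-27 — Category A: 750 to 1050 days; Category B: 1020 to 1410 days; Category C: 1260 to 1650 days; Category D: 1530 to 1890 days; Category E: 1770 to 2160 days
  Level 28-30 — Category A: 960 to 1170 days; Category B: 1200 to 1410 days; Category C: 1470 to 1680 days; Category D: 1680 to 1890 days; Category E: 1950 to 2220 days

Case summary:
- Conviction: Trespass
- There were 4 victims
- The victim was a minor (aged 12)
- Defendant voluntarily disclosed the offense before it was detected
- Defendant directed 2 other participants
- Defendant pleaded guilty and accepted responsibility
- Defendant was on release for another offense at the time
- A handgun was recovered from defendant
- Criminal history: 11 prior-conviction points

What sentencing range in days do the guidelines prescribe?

Base offense level for trespass: 28.
§1 applies (level before this adjustment is 28 ≥ 18, so +5): 28 + 5 = 33.
§2 applies: 33 − 2 = 31.
§3 applies: 31 + 3 = 34.
§4 applies (level before this adjustment is 34 ≥ 13, so +4): 34 + 4 = 38.
§7 applies: 38 + 2 = 40.
§8 applies: 40 − 1 = 39.
Level 39 exceeds the maximum of 30; capped at 30.
Final offense level: 30.
Criminal history: 11 prior points → Category C (4-14).
Level 30 falls in the 28-30 band.
Grid: Level 28-30 × Category C = 1470-1680 days.

1470-1680 days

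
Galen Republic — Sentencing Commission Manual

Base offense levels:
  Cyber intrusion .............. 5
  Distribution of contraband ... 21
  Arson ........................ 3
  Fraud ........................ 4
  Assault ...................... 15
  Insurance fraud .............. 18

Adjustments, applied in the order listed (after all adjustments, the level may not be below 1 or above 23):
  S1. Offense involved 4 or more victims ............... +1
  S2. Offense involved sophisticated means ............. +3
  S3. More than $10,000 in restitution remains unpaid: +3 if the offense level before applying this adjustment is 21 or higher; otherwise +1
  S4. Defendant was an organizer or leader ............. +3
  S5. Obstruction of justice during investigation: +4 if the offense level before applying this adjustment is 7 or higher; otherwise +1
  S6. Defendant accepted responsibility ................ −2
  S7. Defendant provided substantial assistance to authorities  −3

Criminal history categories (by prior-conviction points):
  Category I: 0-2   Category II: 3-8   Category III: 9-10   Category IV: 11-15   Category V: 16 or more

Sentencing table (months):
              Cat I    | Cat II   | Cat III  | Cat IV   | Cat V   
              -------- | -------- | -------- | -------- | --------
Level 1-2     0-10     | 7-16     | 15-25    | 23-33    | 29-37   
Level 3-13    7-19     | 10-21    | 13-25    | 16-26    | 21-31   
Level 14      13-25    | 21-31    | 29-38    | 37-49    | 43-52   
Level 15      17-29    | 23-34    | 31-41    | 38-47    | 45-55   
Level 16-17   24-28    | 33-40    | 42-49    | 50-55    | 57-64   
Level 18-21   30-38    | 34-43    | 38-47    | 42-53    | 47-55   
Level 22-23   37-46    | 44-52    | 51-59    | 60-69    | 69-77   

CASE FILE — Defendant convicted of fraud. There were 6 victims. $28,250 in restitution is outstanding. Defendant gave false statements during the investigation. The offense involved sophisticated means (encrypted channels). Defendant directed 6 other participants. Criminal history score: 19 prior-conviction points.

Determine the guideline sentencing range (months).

Base offense level for fraud: 4.
S1 applies: 4 + 1 = 5.
S2 applies: 5 + 3 = 8.
S3 applies (level before this adjustment is 8 < 21, so +1): 8 + 1 = 9.
S4 applies: 9 + 3 = 12.
S5 applies (level before this adjustment is 12 ≥ 7, so +4): 12 + 4 = 16.
S6 does not apply.
S7 does not apply.
Final offense level: 16.
Criminal history: 19 prior points → Category V (16+).
Level 16 falls in the 16-17 band.
Grid: Level 16-17 × Category V = 57-64 months.

57-64 months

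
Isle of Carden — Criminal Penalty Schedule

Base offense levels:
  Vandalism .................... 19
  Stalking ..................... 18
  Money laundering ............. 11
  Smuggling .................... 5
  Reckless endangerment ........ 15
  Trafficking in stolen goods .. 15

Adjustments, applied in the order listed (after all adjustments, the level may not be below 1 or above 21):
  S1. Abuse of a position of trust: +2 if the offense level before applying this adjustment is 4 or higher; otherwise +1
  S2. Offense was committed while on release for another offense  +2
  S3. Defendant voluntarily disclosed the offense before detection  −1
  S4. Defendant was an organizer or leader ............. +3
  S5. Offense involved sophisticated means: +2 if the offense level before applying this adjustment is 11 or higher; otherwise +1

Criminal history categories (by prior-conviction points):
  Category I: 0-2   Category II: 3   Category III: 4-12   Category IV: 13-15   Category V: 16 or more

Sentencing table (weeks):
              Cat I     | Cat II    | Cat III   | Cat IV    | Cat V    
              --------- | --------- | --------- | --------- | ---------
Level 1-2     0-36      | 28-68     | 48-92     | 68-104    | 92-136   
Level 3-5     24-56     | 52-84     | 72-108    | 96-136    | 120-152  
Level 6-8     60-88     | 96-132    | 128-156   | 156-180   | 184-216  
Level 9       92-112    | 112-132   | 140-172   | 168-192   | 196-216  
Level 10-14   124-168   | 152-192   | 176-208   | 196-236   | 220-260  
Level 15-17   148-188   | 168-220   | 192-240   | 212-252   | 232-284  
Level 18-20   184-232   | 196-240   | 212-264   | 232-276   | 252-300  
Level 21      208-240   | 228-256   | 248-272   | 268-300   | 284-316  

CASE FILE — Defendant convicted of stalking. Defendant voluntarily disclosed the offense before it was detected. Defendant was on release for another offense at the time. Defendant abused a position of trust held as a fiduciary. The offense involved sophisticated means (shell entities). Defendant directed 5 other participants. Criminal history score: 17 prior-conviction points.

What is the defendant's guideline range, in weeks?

Base offense level for stalking: 18.
S1 applies (level before this adjustment is 18 ≥ 4, so +2): 18 + 2 = 20.
S2 applies: 20 + 2 = 22.
S3 applies: 22 − 1 = 21.
S4 applies: 21 + 3 = 24.
S5 applies (level before this adjustment is 24 ≥ 11, so +2): 24 + 2 = 26.
Level 26 exceeds the maximum of 21; capped at 21.
Final offense level: 21.
Criminal history: 17 prior points → Category V (16+).
Level 21 falls in the 21 band.
Grid: Level 21 × Category V = 284-316 weeks.

284-316 weeks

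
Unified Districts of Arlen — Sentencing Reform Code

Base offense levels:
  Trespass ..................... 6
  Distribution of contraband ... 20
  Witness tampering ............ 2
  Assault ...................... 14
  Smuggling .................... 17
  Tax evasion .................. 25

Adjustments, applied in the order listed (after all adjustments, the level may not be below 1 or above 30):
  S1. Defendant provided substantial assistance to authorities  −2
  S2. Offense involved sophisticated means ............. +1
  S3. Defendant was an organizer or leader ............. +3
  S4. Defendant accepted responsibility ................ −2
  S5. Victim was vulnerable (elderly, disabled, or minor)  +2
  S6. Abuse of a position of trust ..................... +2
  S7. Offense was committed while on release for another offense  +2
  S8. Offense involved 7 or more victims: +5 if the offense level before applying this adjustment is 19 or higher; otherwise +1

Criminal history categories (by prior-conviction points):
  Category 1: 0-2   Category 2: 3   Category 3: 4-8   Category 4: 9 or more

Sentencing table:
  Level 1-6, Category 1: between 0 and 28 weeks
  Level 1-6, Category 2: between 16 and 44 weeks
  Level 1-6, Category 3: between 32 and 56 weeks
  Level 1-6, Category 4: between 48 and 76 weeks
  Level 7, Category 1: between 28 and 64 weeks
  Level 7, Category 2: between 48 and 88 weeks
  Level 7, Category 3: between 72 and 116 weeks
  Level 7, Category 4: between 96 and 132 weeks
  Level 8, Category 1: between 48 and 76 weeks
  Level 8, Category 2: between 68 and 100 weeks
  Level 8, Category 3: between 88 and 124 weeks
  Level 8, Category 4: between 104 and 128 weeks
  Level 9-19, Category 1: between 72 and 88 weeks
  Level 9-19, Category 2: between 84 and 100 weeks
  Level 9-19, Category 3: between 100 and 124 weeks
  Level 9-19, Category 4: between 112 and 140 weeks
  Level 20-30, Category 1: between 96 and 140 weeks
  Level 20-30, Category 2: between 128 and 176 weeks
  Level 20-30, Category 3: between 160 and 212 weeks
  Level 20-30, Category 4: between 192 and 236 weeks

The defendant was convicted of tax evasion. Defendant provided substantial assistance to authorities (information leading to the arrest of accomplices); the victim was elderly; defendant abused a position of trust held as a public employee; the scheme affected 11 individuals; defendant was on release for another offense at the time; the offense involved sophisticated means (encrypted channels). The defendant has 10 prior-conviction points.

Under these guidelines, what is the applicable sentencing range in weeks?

Base offense level for tax evasion: 25.
S1 applies: 25 − 2 = 23.
S2 applies: 23 + 1 = 24.
S5 applies: 24 + 2 = 26.
S6 applies: 26 + 2 = 28.
S7 applies: 28 + 2 = 30.
S8 applies (level before this adjustment is 30 ≥ 19, so +5): 30 + 5 = 35.
Level 35 exceeds the maximum of 30; capped at 30.
Final offense level: 30.
Criminal history: 10 prior points → Category 4 (9+).
Level 30 falls in the 20-30 band.
Grid: Level 20-30 × Category 4 = 192-236 weeks.

192-236 weeks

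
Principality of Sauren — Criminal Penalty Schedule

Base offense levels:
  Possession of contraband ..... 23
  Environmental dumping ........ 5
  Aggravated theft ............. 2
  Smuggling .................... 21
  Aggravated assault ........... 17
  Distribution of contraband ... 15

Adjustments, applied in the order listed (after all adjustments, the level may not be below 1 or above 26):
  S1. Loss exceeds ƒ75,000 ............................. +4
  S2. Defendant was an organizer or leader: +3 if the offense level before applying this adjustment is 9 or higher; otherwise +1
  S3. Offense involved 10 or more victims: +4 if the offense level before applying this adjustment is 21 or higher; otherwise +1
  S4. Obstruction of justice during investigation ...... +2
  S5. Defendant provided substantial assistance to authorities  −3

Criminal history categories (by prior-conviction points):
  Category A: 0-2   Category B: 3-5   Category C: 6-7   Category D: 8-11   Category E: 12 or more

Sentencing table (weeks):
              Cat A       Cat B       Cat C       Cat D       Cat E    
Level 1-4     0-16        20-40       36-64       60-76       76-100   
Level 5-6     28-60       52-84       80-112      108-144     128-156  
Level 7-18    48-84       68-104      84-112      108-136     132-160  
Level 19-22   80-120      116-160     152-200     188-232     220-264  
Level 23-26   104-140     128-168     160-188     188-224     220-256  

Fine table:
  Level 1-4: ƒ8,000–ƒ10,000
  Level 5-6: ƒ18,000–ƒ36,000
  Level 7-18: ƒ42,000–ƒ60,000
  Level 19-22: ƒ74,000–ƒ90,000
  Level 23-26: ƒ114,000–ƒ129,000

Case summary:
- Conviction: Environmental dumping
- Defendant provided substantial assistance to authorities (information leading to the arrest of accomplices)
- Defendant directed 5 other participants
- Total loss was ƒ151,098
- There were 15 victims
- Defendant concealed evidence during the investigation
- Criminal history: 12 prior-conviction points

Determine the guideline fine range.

ƒ42,000–ƒ60,000

Base offense level for environmental dumping: 5.
S1 applies: 5 + 4 = 9.
S2 applies (level before this adjustment is 9 ≥ 9, so +3): 9 + 3 = 12.
S3 applies (level before this adjustment is 12 < 21, so +1): 12 + 1 = 13.
S4 applies: 13 + 2 = 15.
S5 applies: 15 − 3 = 12.
Final offense level: 12.
Level 12 falls in the 7-18 band.
Fine table: Level 7-18 → ƒ42,000–ƒ60,000.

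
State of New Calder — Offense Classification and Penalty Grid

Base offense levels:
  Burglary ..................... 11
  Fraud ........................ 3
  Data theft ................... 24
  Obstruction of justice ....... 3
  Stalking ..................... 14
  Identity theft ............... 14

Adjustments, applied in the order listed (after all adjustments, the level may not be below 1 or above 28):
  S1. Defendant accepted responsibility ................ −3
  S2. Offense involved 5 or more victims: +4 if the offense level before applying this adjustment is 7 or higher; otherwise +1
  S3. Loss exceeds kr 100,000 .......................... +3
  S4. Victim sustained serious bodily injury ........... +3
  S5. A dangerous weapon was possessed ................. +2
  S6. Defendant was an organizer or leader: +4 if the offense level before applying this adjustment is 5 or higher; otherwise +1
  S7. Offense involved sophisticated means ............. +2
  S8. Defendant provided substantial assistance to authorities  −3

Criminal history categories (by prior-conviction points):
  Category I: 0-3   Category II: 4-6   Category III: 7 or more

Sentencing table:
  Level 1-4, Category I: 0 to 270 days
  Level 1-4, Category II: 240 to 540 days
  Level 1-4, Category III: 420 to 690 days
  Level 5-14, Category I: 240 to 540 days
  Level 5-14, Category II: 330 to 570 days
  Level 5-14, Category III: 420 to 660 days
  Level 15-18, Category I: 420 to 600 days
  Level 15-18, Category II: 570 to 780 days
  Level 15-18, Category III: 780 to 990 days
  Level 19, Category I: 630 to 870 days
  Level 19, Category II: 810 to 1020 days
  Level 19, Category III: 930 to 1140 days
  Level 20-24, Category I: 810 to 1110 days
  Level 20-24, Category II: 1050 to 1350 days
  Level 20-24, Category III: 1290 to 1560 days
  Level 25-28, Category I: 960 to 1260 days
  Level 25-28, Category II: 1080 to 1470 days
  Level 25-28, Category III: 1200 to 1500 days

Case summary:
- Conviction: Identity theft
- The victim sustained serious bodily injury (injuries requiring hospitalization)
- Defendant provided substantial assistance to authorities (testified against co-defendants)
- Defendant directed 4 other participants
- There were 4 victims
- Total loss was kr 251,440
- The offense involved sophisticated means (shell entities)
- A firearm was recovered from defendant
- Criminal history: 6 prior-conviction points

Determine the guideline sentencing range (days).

1080-1470 days

Base offense level for identity theft: 14.
S2 does not apply.
S3 applies: 14 + 3 = 17.
S4 applies: 17 + 3 = 20.
S5 applies: 20 + 2 = 22.
S6 applies (level before this adjustment is 22 ≥ 5, so +4): 22 + 4 = 26.
S7 applies: 26 + 2 = 28.
S8 applies: 28 − 3 = 25.
Final offense level: 25.
Criminal history: 6 prior points → Category II (4-6).
Level 25 falls in the 25-28 band.
Grid: Level 25-28 × Category II = 1080-1470 days.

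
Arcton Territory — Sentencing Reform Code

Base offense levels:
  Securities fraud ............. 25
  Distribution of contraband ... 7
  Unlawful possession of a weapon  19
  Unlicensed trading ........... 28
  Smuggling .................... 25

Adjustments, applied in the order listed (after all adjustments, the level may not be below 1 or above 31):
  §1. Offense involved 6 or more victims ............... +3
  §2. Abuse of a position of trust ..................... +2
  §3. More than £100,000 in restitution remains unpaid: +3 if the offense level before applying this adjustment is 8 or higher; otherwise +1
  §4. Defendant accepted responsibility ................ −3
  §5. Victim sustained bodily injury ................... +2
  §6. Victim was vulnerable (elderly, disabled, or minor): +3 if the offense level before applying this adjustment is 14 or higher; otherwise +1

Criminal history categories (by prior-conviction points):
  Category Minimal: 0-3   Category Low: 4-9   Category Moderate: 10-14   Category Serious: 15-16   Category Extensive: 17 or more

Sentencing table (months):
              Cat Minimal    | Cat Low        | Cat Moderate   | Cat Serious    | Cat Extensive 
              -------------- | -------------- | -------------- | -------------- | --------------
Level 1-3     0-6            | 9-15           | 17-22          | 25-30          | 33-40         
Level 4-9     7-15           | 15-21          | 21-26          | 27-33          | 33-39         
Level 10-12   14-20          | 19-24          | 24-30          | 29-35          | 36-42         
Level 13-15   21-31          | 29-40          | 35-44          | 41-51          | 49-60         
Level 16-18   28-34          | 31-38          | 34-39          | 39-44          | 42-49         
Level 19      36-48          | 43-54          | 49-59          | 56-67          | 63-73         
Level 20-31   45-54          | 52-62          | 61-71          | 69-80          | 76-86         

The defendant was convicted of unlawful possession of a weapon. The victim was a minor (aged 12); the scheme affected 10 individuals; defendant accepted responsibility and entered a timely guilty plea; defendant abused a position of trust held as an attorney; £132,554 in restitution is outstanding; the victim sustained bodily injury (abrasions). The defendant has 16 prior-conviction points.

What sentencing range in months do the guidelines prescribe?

Base offense level for unlawful possession of a weapon: 19.
§1 applies: 19 + 3 = 22.
§2 applies: 22 + 2 = 24.
§3 applies (level before this adjustment is 24 ≥ 8, so +3): 24 + 3 = 27.
§4 applies: 27 − 3 = 24.
§5 applies: 24 + 2 = 26.
§6 applies (level before this adjustment is 26 ≥ 14, so +3): 26 + 3 = 29.
Final offense level: 29.
Criminal history: 16 prior points → Category Serious (15-16).
Level 29 falls in the 20-31 band.
Grid: Level 20-31 × Category Serious = 69-80 months.

69-80 months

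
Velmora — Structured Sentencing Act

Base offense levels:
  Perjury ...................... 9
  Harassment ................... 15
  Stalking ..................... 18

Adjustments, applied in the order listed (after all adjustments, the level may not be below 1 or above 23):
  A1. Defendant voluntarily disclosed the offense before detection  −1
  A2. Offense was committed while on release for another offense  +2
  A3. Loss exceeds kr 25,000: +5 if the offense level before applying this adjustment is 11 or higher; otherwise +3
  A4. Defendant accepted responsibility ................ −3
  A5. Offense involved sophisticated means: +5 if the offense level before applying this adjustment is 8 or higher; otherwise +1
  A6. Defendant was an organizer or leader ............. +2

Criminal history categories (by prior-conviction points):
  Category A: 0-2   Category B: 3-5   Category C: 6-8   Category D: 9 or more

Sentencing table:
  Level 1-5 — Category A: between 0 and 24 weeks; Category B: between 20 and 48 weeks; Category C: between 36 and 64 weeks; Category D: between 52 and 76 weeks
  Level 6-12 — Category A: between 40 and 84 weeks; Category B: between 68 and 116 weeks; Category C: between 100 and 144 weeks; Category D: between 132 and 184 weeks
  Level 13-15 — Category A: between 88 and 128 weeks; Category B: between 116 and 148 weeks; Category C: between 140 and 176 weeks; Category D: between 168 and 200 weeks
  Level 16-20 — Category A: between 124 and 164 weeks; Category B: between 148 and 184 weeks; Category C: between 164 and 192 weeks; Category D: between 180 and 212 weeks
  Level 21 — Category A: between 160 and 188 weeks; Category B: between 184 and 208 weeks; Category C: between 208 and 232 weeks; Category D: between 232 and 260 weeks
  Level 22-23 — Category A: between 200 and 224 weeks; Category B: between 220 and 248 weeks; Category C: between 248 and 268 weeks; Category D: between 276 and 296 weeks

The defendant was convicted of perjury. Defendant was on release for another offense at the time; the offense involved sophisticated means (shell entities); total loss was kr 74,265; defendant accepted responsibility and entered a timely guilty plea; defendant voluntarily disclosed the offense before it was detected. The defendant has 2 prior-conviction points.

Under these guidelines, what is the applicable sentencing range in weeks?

88-128 weeks

Base offense level for perjury: 9.
A1 applies: 9 − 1 = 8.
A2 applies: 8 + 2 = 10.
A3 applies (level before this adjustment is 10 < 11, so +3): 10 + 3 = 13.
A4 applies: 13 − 3 = 10.
A5 applies (level before this adjustment is 10 ≥ 8, so +5): 10 + 5 = 15.
A6 does not apply.
Final offense level: 15.
Criminal history: 2 prior points → Category A (0-2).
Level 15 falls in the 13-15 band.
Grid: Level 13-15 × Category A = 88-128 weeks.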